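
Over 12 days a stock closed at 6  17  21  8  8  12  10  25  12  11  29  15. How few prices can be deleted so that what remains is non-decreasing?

Fewest deletions = n − (longest non-decreasing subsequence).
Patience tails:
6 → extends → [6]
17 → extends → [6, 17]
21 → extends → [6, 17, 21]
8 → replaces 17 → [6, 8, 21]
8 → replaces 21 → [6, 8, 8]
12 → extends → [6, 8, 8, 12]
10 → replaces 12 → [6, 8, 8, 10]
25 → extends → [6, 8, 8, 10, 25]
12 → replaces 25 → [6, 8, 8, 10, 12]
11 → replaces 12 → [6, 8, 8, 10, 11]
29 → extends → [6, 8, 8, 10, 11, 29]
15 → replaces 29 → [6, 8, 8, 10, 11, 15]
Longest non-decreasing subsequence has length 6, so deletions = 12 − 6 = 6.

6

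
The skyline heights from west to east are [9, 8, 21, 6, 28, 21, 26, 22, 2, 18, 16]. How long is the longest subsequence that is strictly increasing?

Track the smallest tail for each achievable length (strict):
9 → extends → [9]
8 → replaces 9 → [8]
21 → extends → [8, 21]
6 → replaces 8 → [6, 21]
28 → extends → [6, 21, 28]
21 → already a tail → [6, 21, 28]
26 → replaces 28 → [6, 21, 26]
22 → replaces 26 → [6, 21, 22]
2 → replaces 6 → [2, 21, 22]
18 → replaces 21 → [2, 18, 22]
16 → replaces 18 → [2, 16, 22]
Three tails, so the longest strictly increasing subsequence has length 3 (e.g. 9, 21, 28).

3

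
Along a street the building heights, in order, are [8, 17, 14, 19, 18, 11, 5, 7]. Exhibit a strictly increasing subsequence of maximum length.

Patience tails give the LIS length; then backtrack through the dp parents:
8 → extends → [8]
17 → extends → [8, 17]
14 → replaces 17 → [8, 14]
19 → extends → [8, 14, 19]
18 → replaces 19 → [8, 14, 18]
11 → replaces 14 → [8, 11, 18]
5 → replaces 8 → [5, 11, 18]
7 → replaces 11 → [5, 7, 18]
Length 3; one witness is 8, 17, 19.

8, 17, 19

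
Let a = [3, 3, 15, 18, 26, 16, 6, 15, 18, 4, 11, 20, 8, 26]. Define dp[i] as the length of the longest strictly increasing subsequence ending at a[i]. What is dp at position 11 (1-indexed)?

3

dp[i] = 1 + max{dp[j] : j<i, a[j]<a[i]} (or 1 if no such j):
i:      1  2  3  4  5  6  7  8  9 10 11 12 13 14
a[i]:   3  3 15 18 26 16  6 15 18  4 11 20  8 26
dp:     1  1  2  3  4  3  2  3  4  2  3  5  3  6
At index 11 the value is 3.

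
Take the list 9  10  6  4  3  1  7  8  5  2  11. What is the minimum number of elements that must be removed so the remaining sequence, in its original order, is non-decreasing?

Fewest deletions = n − (longest non-decreasing subsequence).
i:      1  2  3  4  5  6  7  8  9 10 11
a[i]:   9 10  6  4  3  1  7  8  5  2 11
dp:     1  2  1  1  1  1  2  3  2  2  4
max dp = 4, so deletions = 11 − 4 = 7.

7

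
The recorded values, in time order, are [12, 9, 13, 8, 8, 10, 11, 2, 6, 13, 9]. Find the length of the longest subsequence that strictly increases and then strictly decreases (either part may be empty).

5

inc[i] = longest strictly increasing subsequence ending at i; dec[i] = longest strictly decreasing subsequence starting at i:
i:      1  2  3  4  5  6  7  8  9 10 11
a[i]:  12  9 13  8  8 10 11  2  6 13  9
inc:    1  1  2  1  1  2  3  1  2  4  3
dec:    4  3  3  2  2  2  2  1  1  2  1
Best peak at i=10 (value 13): inc=4, dec=2, length 4+2−1 = 5.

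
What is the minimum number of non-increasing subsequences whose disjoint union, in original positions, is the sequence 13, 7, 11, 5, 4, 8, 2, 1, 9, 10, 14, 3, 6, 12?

5

Place each on the leftmost legal pile:
13 → new pile 1 (tops now [13])
7 → pile 1 (tops now [7])
11 → new pile 2 (tops now [7, 11])
5 → pile 1 (tops now [5, 11])
4 → pile 1 (tops now [4, 11])
8 → pile 2 (tops now [4, 8])
2 → pile 1 (tops now [2, 8])
1 → pile 1 (tops now [1, 8])
9 → new pile 3 (tops now [1, 8, 9])
10 → new pile 4 (tops now [1, 8, 9, 10])
14 → new pile 5 (tops now [1, 8, 9, 10, 14])
3 → pile 2 (tops now [1, 3, 9, 10, 14])
6 → pile 3 (tops now [1, 3, 6, 10, 14])
12 → pile 5 (tops now [1, 3, 6, 10, 12])
Five piles.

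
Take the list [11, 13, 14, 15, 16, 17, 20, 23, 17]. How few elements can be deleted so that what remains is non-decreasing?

1

Fewest deletions = n − (longest non-decreasing subsequence).
Patience tails:
11 → extends → [11]
13 → extends → [11, 13]
14 → extends → [11, 13, 14]
15 → extends → [11, 13, 14, 15]
16 → extends → [11, 13, 14, 15, 16]
17 → extends → [11, 13, 14, 15, 16, 17]
20 → extends → [11, 13, 14, 15, 16, 17, 20]
23 → extends → [11, 13, 14, 15, 16, 17, 20, 23]
17 → replaces 20 → [11, 13, 14, 15, 16, 17, 17, 23]
Longest non-decreasing subsequence has length 8, so deletions = 9 − 8 = 1.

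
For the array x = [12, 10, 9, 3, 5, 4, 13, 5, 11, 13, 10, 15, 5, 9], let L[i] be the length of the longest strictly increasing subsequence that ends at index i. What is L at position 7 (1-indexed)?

dp[i] = 1 + max{dp[j] : j<i, x[j]<x[i]} (or 1 if no such j):
i:      1  2  3  4  5  6  7  8  9 10 11 12 13 14
x[i]:  12 10  9  3  5  4 13  5 11 13 10 15  5  9
dp:     1  1  1  1  2  2  3  3  4  5  4  6  3  4
At index 7 the value is 3.

3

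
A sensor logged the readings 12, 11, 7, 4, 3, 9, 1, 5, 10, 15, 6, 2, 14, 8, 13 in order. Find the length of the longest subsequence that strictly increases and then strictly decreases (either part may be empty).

inc[i] = longest strictly increasing subsequence ending at i; dec[i] = longest strictly decreasing subsequence starting at i:
i:      1  2  3  4  5  6  7  8  9 10 11 12 13 14 15
a[i]:  12 11  7  4  3  9  1  5 10 15  6  2 14  8 13
inc:    1  1  1  1  1  2  1  2  3  4  3  2  4  4  5
dec:    6  5  4  3  2  3  1  2  3  3  2  1  2  1  1
Best peak at i=1 (value 12): inc=1, dec=6, length 1+6−1 = 6.

6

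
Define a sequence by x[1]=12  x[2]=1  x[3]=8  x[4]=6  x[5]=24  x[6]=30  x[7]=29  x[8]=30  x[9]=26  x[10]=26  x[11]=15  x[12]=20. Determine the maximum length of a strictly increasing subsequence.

5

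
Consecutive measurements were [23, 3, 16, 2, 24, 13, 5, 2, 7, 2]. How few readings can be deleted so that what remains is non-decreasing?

7

Fewest deletions = n − (longest non-decreasing subsequence).
Patience tails:
23 → extends → [23]
3 → replaces 23 → [3]
16 → extends → [3, 16]
2 → replaces 3 → [2, 16]
24 → extends → [2, 16, 24]
13 → replaces 16 → [2, 13, 24]
5 → replaces 13 → [2, 5, 24]
2 → replaces 5 → [2, 2, 24]
7 → replaces 24 → [2, 2, 7]
2 → replaces 7 → [2, 2, 2]
Longest non-decreasing subsequence has length 3, so deletions = 10 − 3 = 7.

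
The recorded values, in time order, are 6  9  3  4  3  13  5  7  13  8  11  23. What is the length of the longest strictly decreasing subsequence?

3

Negate each value so 'decreasing' becomes 'increasing', then run patience tails on the negated sequence:
-6 → extends → [-6]
-9 → replaces -6 → [-9]
-3 → extends → [-9, -3]
-4 → replaces -3 → [-9, -4]
-3 → extends → [-9, -4, -3]
-13 → replaces -9 → [-13, -4, -3]
-5 → replaces -4 → [-13, -5, -3]
-7 → replaces -5 → [-13, -7, -3]
-13 → already a tail → [-13, -7, -3]
-8 → replaces -7 → [-13, -8, -3]
-11 → replaces -8 → [-13, -11, -3]
-23 → replaces -13 → [-23, -11, -3]
Three tails, so the longest strictly decreasing subsequence of the original has length 3.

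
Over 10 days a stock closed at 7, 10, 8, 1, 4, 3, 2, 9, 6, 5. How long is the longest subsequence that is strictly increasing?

3

Track the smallest tail for each achievable length (strict):
7 → extends → [7]
10 → extends → [7, 10]
8 → replaces 10 → [7, 8]
1 → replaces 7 → [1, 8]
4 → replaces 8 → [1, 4]
3 → replaces 4 → [1, 3]
2 → replaces 3 → [1, 2]
9 → extends → [1, 2, 9]
6 → replaces 9 → [1, 2, 6]
5 → replaces 6 → [1, 2, 5]
Three tails, so the longest strictly increasing subsequence has length 3 (e.g. 7, 8, 9).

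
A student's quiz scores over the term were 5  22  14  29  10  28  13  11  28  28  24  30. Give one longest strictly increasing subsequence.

Patience tails give the LIS length; then backtrack through the dp parents:
5 → extends → [5]
22 → extends → [5, 22]
14 → replaces 22 → [5, 14]
29 → extends → [5, 14, 29]
10 → replaces 14 → [5, 10, 29]
28 → replaces 29 → [5, 10, 28]
13 → replaces 28 → [5, 10, 13]
11 → replaces 13 → [5, 10, 11]
28 → extends → [5, 10, 11, 28]
28 → already a tail → [5, 10, 11, 28]
24 → replaces 28 → [5, 10, 11, 24]
30 → extends → [5, 10, 11, 24, 30]
Length 5; one witness is 5, 10, 13, 28, 30.

5, 10, 13, 28, 30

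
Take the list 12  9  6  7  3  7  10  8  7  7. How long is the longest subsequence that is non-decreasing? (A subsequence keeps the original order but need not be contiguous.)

Let dp[i] be the length of the longest such subsequence ending at index i:
i:      1  2  3  4  5  6  7  8  9 10
a[i]:  12  9  6  7  3  7 10  8  7  7
dp:     1  1  1  2  1  3  4  4  4  5
Maximum dp value is 5.

5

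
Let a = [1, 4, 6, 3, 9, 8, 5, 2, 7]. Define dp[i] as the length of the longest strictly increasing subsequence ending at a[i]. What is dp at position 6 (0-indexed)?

3

dp[i] = 1 + max{dp[j] : j<i, a[j]<a[i]} (or 1 if no such j):
i:     0 1 2 3 4 5 6 7 8
a[i]:  1 4 6 3 9 8 5 2 7
dp:    1 2 3 2 4 4 3 2 4
At index 6 the value is 3.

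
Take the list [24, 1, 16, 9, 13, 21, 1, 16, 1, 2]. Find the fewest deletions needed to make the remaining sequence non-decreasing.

Fewest deletions = n − (longest non-decreasing subsequence).
i:      1  2  3  4  5  6  7  8  9 10
a[i]:  24  1 16  9 13 21  1 16  1  2
dp:     1  1  2  2  3  4  2  4  3  4
max dp = 4, so deletions = 10 − 4 = 6.

6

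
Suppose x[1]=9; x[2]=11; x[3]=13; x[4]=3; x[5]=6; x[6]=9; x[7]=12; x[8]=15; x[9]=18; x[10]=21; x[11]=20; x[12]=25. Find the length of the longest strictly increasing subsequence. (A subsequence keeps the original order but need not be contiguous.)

Let dp[i] be the length of the longest such subsequence ending at index i:
i:      1  2  3  4  5  6  7  8  9 10 11 12
x[i]:   9 11 13  3  6  9 12 15 18 21 20 25
dp:     1  2  3  1  2  3  4  5  6  7  7  8
Maximum dp value is 8.

8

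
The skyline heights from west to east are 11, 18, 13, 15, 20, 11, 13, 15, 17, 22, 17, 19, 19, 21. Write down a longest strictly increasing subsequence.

11, 13, 15, 17, 19, 21

Patience tails give the LIS length; then backtrack through the dp parents:
11 → extends → [11]
18 → extends → [11, 18]
13 → replaces 18 → [11, 13]
15 → extends → [11, 13, 15]
20 → extends → [11, 13, 15, 20]
11 → already a tail → [11, 13, 15, 20]
13 → already a tail → [11, 13, 15, 20]
15 → already a tail → [11, 13, 15, 20]
17 → replaces 20 → [11, 13, 15, 17]
22 → extends → [11, 13, 15, 17, 22]
17 → already a tail → [11, 13, 15, 17, 22]
19 → replaces 22 → [11, 13, 15, 17, 19]
19 → already a tail → [11, 13, 15, 17, 19]
21 → extends → [11, 13, 15, 17, 19, 21]
Length 6; one witness is 11, 13, 15, 17, 19, 21.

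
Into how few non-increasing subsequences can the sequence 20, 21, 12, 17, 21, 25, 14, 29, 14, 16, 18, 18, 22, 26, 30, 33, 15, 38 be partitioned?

Place each on the leftmost legal pile:
20 → new pile 1 (tops now [20])
21 → new pile 2 (tops now [20, 21])
12 → pile 1 (tops now [12, 21])
17 → pile 2 (tops now [12, 17])
21 → new pile 3 (tops now [12, 17, 21])
25 → new pile 4 (tops now [12, 17, 21, 25])
14 → pile 2 (tops now [12, 14, 21, 25])
29 → new pile 5 (tops now [12, 14, 21, 25, 29])
14 → pile 2 (tops now [12, 14, 21, 25, 29])
16 → pile 3 (tops now [12, 14, 16, 25, 29])
18 → pile 4 (tops now [12, 14, 16, 18, 29])
18 → pile 4 (tops now [12, 14, 16, 18, 29])
22 → pile 5 (tops now [12, 14, 16, 18, 22])
26 → new pile 6 (tops now [12, 14, 16, 18, 22, 26])
30 → new pile 7 (tops now [12, 14, 16, 18, 22, 26, 30])
33 → new pile 8 (tops now [12, 14, 16, 18, 22, 26, 30, 33])
15 → pile 3 (tops now [12, 14, 15, 18, 22, 26, 30, 33])
38 → new pile 9 (tops now [12, 14, 15, 18, 22, 26, 30, 33, 38])
Nine piles.

9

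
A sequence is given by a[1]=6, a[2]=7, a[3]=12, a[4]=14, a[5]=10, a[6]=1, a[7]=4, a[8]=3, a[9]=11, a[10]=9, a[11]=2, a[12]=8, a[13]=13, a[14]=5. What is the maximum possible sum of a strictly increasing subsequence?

47

Let S[i] be the best sum of a strictly increasing subsequence ending at i:
i:      1  2  3  4  5  6  7  8  9 10 11 12 13 14
a[i]:   6  7 12 14 10  1  4  3 11  9  2  8 13  5
S:      6 13 25 39 23  1  5  4 34 22  3 21 47 10
Maximum is 47 (e.g. 6 + 7 + 10 + 11 + 13).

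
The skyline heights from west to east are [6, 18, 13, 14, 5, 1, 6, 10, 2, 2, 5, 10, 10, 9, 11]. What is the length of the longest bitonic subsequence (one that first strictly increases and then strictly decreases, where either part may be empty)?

5

inc[i] = longest strictly increasing subsequence ending at i; dec[i] = longest strictly decreasing subsequence starting at i:
i:      1  2  3  4  5  6  7  8  9 10 11 12 13 14 15
a[i]:   6 18 13 14  5  1  6 10  2  2  5 10 10  9 11
inc:    1  2  2  3  1  1  2  3  2  2  3  4  4  4  5
dec:    3  4  3  3  2  1  2  2  1  1  1  2  2  1  1
Best peak at i=2 (value 18): inc=2, dec=4, length 2+4−1 = 5.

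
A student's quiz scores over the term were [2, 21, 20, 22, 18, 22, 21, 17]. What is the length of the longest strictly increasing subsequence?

Track the smallest tail for each achievable length (strict):
2 → extends → [2]
21 → extends → [2, 21]
20 → replaces 21 → [2, 20]
22 → extends → [2, 20, 22]
18 → replaces 20 → [2, 18, 22]
22 → already a tail → [2, 18, 22]
21 → replaces 22 → [2, 18, 21]
17 → replaces 18 → [2, 17, 21]
Three tails, so the longest strictly increasing subsequence has length 3 (e.g. 2, 21, 22).

3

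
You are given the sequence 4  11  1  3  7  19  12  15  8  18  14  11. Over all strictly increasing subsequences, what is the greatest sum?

Let S[i] be the best sum of a strictly increasing subsequence ending at i:
i:      1  2  3  4  5  6  7  8  9 10 11 12
a[i]:   4 11  1  3  7 19 12 15  8 18 14 11
S:      4 15  1  4 11 34 27 42 19 60 41 30
Maximum is 60 (e.g. 4 + 11 + 12 + 15 + 18).

60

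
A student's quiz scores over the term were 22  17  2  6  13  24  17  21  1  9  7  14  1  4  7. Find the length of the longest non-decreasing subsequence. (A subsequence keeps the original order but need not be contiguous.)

5

Track the smallest tail for each achievable length (allowing ties):
22 → extends → [22]
17 → replaces 22 → [17]
2 → replaces 17 → [2]
6 → extends → [2, 6]
13 → extends → [2, 6, 13]
24 → extends → [2, 6, 13, 24]
17 → replaces 24 → [2, 6, 13, 17]
21 → extends → [2, 6, 13, 17, 21]
1 → replaces 2 → [1, 6, 13, 17, 21]
9 → replaces 13 → [1, 6, 9, 17, 21]
7 → replaces 9 → [1, 6, 7, 17, 21]
14 → replaces 17 → [1, 6, 7, 14, 21]
1 → replaces 6 → [1, 1, 7, 14, 21]
4 → replaces 7 → [1, 1, 4, 14, 21]
7 → replaces 14 → [1, 1, 4, 7, 21]
Five tails, so the longest non-decreasing subsequence has length 5 (e.g. 2, 6, 13, 17, 21).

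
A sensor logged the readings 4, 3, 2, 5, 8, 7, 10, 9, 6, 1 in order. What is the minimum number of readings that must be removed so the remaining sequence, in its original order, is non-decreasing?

6

Fewest deletions = n − (longest non-decreasing subsequence).
i:      1  2  3  4  5  6  7  8  9 10
a[i]:   4  3  2  5  8  7 10  9  6  1
dp:     1  1  1  2  3  3  4  4  3  1
max dp = 4, so deletions = 10 − 4 = 6.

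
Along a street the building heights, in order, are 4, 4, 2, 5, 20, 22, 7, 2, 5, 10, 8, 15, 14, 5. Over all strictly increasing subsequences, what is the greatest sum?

Let S[i] be the best sum of a strictly increasing subsequence ending at i:
i:      1  2  3  4  5  6  7  8  9 10 11 12 13 14
a[i]:   4  4  2  5 20 22  7  2  5 10  8 15 14  5
S:      4  4  2  9 29 51 16  2  9 26 24 41 40  9
Maximum is 51 (e.g. 4 + 5 + 20 + 22).

51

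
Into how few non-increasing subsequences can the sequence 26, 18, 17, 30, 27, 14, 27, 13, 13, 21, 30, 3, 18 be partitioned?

3

The minimum number of non-increasing subsequences covering a sequence equals the length of its longest strictly increasing subsequence.
LIS length is 3 (e.g. 26, 27, 30), so 3 piles are needed.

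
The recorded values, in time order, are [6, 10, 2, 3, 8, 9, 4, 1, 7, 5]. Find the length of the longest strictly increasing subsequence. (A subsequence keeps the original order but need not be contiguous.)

Track the smallest tail for each achievable length (strict):
6 → extends → [6]
10 → extends → [6, 10]
2 → replaces 6 → [2, 10]
3 → replaces 10 → [2, 3]
8 → extends → [2, 3, 8]
9 → extends → [2, 3, 8, 9]
4 → replaces 8 → [2, 3, 4, 9]
1 → replaces 2 → [1, 3, 4, 9]
7 → replaces 9 → [1, 3, 4, 7]
5 → replaces 7 → [1, 3, 4, 5]
Four tails, so the longest strictly increasing subsequence has length 4 (e.g. 2, 3, 8, 9).

4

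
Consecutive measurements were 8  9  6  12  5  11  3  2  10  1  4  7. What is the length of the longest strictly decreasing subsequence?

6

Negate each value so 'decreasing' becomes 'increasing', then run patience tails on the negated sequence:
-8 → extends → [-8]
-9 → replaces -8 → [-9]
-6 → extends → [-9, -6]
-12 → replaces -9 → [-12, -6]
-5 → extends → [-12, -6, -5]
-11 → replaces -6 → [-12, -11, -5]
-3 → extends → [-12, -11, -5, -3]
-2 → extends → [-12, -11, -5, -3, -2]
-10 → replaces -5 → [-12, -11, -10, -3, -2]
-1 → extends → [-12, -11, -10, -3, -2, -1]
-4 → replaces -3 → [-12, -11, -10, -4, -2, -1]
-7 → replaces -4 → [-12, -11, -10, -7, -2, -1]
Six tails, so the longest strictly decreasing subsequence of the original has length 6.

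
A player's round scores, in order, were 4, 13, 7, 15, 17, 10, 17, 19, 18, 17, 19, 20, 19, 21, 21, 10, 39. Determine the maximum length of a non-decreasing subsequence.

Track the smallest tail for each achievable length (allowing ties):
4 → extends → [4]
13 → extends → [4, 13]
7 → replaces 13 → [4, 7]
15 → extends → [4, 7, 15]
17 → extends → [4, 7, 15, 17]
10 → replaces 15 → [4, 7, 10, 17]
17 → extends → [4, 7, 10, 17, 17]
19 → extends → [4, 7, 10, 17, 17, 19]
18 → replaces 19 → [4, 7, 10, 17, 17, 18]
17 → replaces 18 → [4, 7, 10, 17, 17, 17]
19 → extends → [4, 7, 10, 17, 17, 17, 19]
20 → extends → [4, 7, 10, 17, 17, 17, 19, 20]
19 → replaces 20 → [4, 7, 10, 17, 17, 17, 19, 19]
21 → extends → [4, 7, 10, 17, 17, 17, 19, 19, 21]
21 → extends → [4, 7, 10, 17, 17, 17, 19, 19, 21, 21]
10 → replaces 17 → [4, 7, 10, 10, 17, 17, 19, 19, 21, 21]
39 → extends → [4, 7, 10, 10, 17, 17, 19, 19, 21, 21, 39]
Eleven tails, so the longest non-decreasing subsequence has length 11 (e.g. 4, 13, 15, 17, 17, 19, 19, 20, 21, 21, 39).

11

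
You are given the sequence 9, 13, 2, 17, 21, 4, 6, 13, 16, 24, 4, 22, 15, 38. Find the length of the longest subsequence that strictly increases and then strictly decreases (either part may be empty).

8

inc[i] = longest strictly increasing subsequence ending at i; dec[i] = longest strictly decreasing subsequence starting at i:
i:      1  2  3  4  5  6  7  8  9 10 11 12 13 14
a[i]:   9 13  2 17 21  4  6 13 16 24  4 22 15 38
inc:    1  2  1  3  4  2  3  4  5  6  2  6  5  7
dec:    3  3  1  3  3  1  2  2  2  3  1  2  1  1
Best peak at i=10 (value 24): inc=6, dec=3, length 6+3−1 = 8.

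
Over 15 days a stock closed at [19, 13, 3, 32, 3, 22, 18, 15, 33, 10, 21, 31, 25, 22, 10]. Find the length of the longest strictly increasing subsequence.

Track the smallest tail for each achievable length (strict):
19 → extends → [19]
13 → replaces 19 → [13]
3 → replaces 13 → [3]
32 → extends → [3, 32]
3 → already a tail → [3, 32]
22 → replaces 32 → [3, 22]
18 → replaces 22 → [3, 18]
15 → replaces 18 → [3, 15]
33 → extends → [3, 15, 33]
10 → replaces 15 → [3, 10, 33]
21 → replaces 33 → [3, 10, 21]
31 → extends → [3, 10, 21, 31]
25 → replaces 31 → [3, 10, 21, 25]
22 → replaces 25 → [3, 10, 21, 22]
10 → already a tail → [3, 10, 21, 22]
Four tails, so the longest strictly increasing subsequence has length 4 (e.g. 13, 18, 21, 31).

4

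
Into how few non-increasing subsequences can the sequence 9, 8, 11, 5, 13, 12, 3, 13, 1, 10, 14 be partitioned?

5

Place each on the leftmost legal pile:
9 → new pile 1 (tops now [9])
8 → pile 1 (tops now [8])
11 → new pile 2 (tops now [8, 11])
5 → pile 1 (tops now [5, 11])
13 → new pile 3 (tops now [5, 11, 13])
12 → pile 3 (tops now [5, 11, 12])
3 → pile 1 (tops now [3, 11, 12])
13 → new pile 4 (tops now [3, 11, 12, 13])
1 → pile 1 (tops now [1, 11, 12, 13])
10 → pile 2 (tops now [1, 10, 12, 13])
14 → new pile 5 (tops now [1, 10, 12, 13, 14])
Five piles.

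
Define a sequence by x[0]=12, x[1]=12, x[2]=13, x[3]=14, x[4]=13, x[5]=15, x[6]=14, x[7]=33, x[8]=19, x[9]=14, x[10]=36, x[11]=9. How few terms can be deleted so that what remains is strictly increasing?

Fewest deletions = n − (longest strictly increasing subsequence).
Patience tails:
12 → extends → [12]
12 → already a tail → [12]
13 → extends → [12, 13]
14 → extends → [12, 13, 14]
13 → already a tail → [12, 13, 14]
15 → extends → [12, 13, 14, 15]
14 → already a tail → [12, 13, 14, 15]
33 → extends → [12, 13, 14, 15, 33]
19 → replaces 33 → [12, 13, 14, 15, 19]
14 → already a tail → [12, 13, 14, 15, 19]
36 → extends → [12, 13, 14, 15, 19, 36]
9 → replaces 12 → [9, 13, 14, 15, 19, 36]
Longest strictly increasing subsequence has length 6, so deletions = 12 − 6 = 6.

6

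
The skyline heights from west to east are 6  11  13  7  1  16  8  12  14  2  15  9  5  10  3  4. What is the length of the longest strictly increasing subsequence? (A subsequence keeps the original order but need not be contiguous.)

Let dp[i] be the length of the longest such subsequence ending at index i:
i:      1  2  3  4  5  6  7  8  9 10 11 12 13 14 15 16
a[i]:   6 11 13  7  1 16  8 12 14  2 15  9  5 10  3  4
dp:     1  2  3  2  1  4  3  4  5  2  6  4  3  5  3  4
Maximum dp value is 6.

6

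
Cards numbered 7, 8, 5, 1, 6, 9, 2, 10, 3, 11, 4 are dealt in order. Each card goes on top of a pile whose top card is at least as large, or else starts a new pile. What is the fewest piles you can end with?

5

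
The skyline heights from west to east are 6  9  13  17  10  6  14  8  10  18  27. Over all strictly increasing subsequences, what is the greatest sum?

90

Let S[i] be the best sum of a strictly increasing subsequence ending at i:
i:      1  2  3  4  5  6  7  8  9 10 11
a[i]:   6  9 13 17 10  6 14  8 10 18 27
S:      6 15 28 45 25  6 42 14 25 63 90
Maximum is 90 (e.g. 6 + 9 + 13 + 17 + 18 + 27).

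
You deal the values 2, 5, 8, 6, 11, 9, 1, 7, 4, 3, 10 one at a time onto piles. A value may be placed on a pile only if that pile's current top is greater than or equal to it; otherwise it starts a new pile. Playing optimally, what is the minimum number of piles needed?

Place each on the leftmost legal pile:
2 → new pile 1 (tops now [2])
5 → new pile 2 (tops now [2, 5])
8 → new pile 3 (tops now [2, 5, 8])
6 → pile 3 (tops now [2, 5, 6])
11 → new pile 4 (tops now [2, 5, 6, 11])
9 → pile 4 (tops now [2, 5, 6, 9])
1 → pile 1 (tops now [1, 5, 6, 9])
7 → pile 4 (tops now [1, 5, 6, 7])
4 → pile 2 (tops now [1, 4, 6, 7])
3 → pile 2 (tops now [1, 3, 6, 7])
10 → new pile 5 (tops now [1, 3, 6, 7, 10])
Five piles.

5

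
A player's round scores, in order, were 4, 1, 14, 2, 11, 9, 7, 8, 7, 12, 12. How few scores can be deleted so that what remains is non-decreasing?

5

Fewest deletions = n − (longest non-decreasing subsequence).
Patience tails:
4 → extends → [4]
1 → replaces 4 → [1]
14 → extends → [1, 14]
2 → replaces 14 → [1, 2]
11 → extends → [1, 2, 11]
9 → replaces 11 → [1, 2, 9]
7 → replaces 9 → [1, 2, 7]
8 → extends → [1, 2, 7, 8]
7 → replaces 8 → [1, 2, 7, 7]
12 → extends → [1, 2, 7, 7, 12]
12 → extends → [1, 2, 7, 7, 12, 12]
Longest non-decreasing subsequence has length 6, so deletions = 11 − 6 = 5.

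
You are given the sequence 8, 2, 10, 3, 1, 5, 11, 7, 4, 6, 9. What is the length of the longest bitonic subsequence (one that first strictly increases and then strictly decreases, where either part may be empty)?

inc[i] = longest strictly increasing subsequence ending at i; dec[i] = longest strictly decreasing subsequence starting at i:
i:      1  2  3  4  5  6  7  8  9 10 11
a[i]:   8  2 10  3  1  5 11  7  4  6  9
inc:    1  1  2  2  1  3  4  4  3  4  5
dec:    3  2  3  2  1  2  3  2  1  1  1
Best peak at i=7 (value 11): inc=4, dec=3, length 4+3−1 = 6.

6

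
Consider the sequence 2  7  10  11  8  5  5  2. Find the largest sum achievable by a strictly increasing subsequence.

Let S[i] be the best sum of a strictly increasing subsequence ending at i:
i:      1  2  3  4  5  6  7  8
a[i]:   2  7 10 11  8  5  5  2
S:      2  9 19 30 17  7  7  2
Maximum is 30 (e.g. 2 + 7 + 10 + 11).

30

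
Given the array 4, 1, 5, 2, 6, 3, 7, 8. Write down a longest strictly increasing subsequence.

Patience tails give the LIS length; then backtrack through the dp parents:
4 → extends → [4]
1 → replaces 4 → [1]
5 → extends → [1, 5]
2 → replaces 5 → [1, 2]
6 → extends → [1, 2, 6]
3 → replaces 6 → [1, 2, 3]
7 → extends → [1, 2, 3, 7]
8 → extends → [1, 2, 3, 7, 8]
Length 5; one witness is 4, 5, 6, 7, 8.

4, 5, 6, 7, 8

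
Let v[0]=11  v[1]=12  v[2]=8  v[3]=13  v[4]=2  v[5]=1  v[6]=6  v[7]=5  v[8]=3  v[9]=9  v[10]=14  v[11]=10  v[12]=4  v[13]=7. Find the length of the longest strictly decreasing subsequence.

Let dp[i] be the longest strictly decreasing subsequence ending at i:
i:      0  1  2  3  4  5  6  7  8  9 10 11 12 13
v[i]:  11 12  8 13  2  1  6  5  3  9 14 10  4  7
dp:     1  1  2  1  3  4  3  4  5  2  1  2  5  3
Maximum is 5.

5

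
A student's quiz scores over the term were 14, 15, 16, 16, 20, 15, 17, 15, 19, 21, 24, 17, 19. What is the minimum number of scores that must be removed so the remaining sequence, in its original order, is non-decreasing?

Fewest deletions = n − (longest non-decreasing subsequence).
Patience tails:
14 → extends → [14]
15 → extends → [14, 15]
16 → extends → [14, 15, 16]
16 → extends → [14, 15, 16, 16]
20 → extends → [14, 15, 16, 16, 20]
15 → replaces 16 → [14, 15, 15, 16, 20]
17 → replaces 20 → [14, 15, 15, 16, 17]
15 → replaces 16 → [14, 15, 15, 15, 17]
19 → extends → [14, 15, 15, 15, 17, 19]
21 → extends → [14, 15, 15, 15, 17, 19, 21]
24 → extends → [14, 15, 15, 15, 17, 19, 21, 24]
17 → replaces 19 → [14, 15, 15, 15, 17, 17, 21, 24]
19 → replaces 21 → [14, 15, 15, 15, 17, 17, 19, 24]
Longest non-decreasing subsequence has length 8, so deletions = 13 − 8 = 5.

5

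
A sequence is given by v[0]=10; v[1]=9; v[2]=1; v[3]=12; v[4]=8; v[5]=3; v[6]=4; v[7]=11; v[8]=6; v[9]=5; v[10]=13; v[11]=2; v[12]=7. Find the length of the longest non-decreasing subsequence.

5

Track the smallest tail for each achievable length (allowing ties):
10 → extends → [10]
9 → replaces 10 → [9]
1 → replaces 9 → [1]
12 → extends → [1, 12]
8 → replaces 12 → [1, 8]
3 → replaces 8 → [1, 3]
4 → extends → [1, 3, 4]
11 → extends → [1, 3, 4, 11]
6 → replaces 11 → [1, 3, 4, 6]
5 → replaces 6 → [1, 3, 4, 5]
13 → extends → [1, 3, 4, 5, 13]
2 → replaces 3 → [1, 2, 4, 5, 13]
7 → replaces 13 → [1, 2, 4, 5, 7]
Five tails, so the longest non-decreasing subsequence has length 5 (e.g. 1, 3, 4, 11, 13).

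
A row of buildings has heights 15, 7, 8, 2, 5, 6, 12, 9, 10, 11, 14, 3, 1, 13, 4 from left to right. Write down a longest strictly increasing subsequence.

Patience tails give the LIS length; then backtrack through the dp parents:
15 → extends → [15]
7 → replaces 15 → [7]
8 → extends → [7, 8]
2 → replaces 7 → [2, 8]
5 → replaces 8 → [2, 5]
6 → extends → [2, 5, 6]
12 → extends → [2, 5, 6, 12]
9 → replaces 12 → [2, 5, 6, 9]
10 → extends → [2, 5, 6, 9, 10]
11 → extends → [2, 5, 6, 9, 10, 11]
14 → extends → [2, 5, 6, 9, 10, 11, 14]
3 → replaces 5 → [2, 3, 6, 9, 10, 11, 14]
1 → replaces 2 → [1, 3, 6, 9, 10, 11, 14]
13 → replaces 14 → [1, 3, 6, 9, 10, 11, 13]
4 → replaces 6 → [1, 3, 4, 9, 10, 11, 13]
Length 7; one witness is 2, 5, 6, 9, 10, 11, 14.

2, 5, 6, 9, 10, 11, 14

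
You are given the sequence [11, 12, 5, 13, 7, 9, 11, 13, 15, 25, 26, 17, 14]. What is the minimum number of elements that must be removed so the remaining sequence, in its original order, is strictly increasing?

5

Fewest deletions = n − (longest strictly increasing subsequence).
Patience tails:
11 → extends → [11]
12 → extends → [11, 12]
5 → replaces 11 → [5, 12]
13 → extends → [5, 12, 13]
7 → replaces 12 → [5, 7, 13]
9 → replaces 13 → [5, 7, 9]
11 → extends → [5, 7, 9, 11]
13 → extends → [5, 7, 9, 11, 13]
15 → extends → [5, 7, 9, 11, 13, 15]
25 → extends → [5, 7, 9, 11, 13, 15, 25]
26 → extends → [5, 7, 9, 11, 13, 15, 25, 26]
17 → replaces 25 → [5, 7, 9, 11, 13, 15, 17, 26]
14 → replaces 15 → [5, 7, 9, 11, 13, 14, 17, 26]
Longest strictly increasing subsequence has length 8, so deletions = 13 − 8 = 5.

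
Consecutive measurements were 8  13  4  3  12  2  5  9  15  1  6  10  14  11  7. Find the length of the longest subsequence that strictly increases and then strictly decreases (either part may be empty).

inc[i] = longest strictly increasing subsequence ending at i; dec[i] = longest strictly decreasing subsequence starting at i:
i:      1  2  3  4  5  6  7  8  9 10 11 12 13 14 15
a[i]:   8 13  4  3 12  2  5  9 15  1  6 10 14 11  7
inc:    1  2  1  1  2  1  2  3  4  1  3  4  5  5  4
dec:    5  5  4  3  3  2  2  2  4  1  1  2  3  2  1
Best peak at i=9 (value 15): inc=4, dec=4, length 4+4−1 = 7.

7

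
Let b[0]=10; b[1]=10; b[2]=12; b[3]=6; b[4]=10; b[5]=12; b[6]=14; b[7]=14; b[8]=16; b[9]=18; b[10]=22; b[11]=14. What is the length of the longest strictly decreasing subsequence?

Let dp[i] be the longest strictly decreasing subsequence ending at i:
i:      0  1  2  3  4  5  6  7  8  9 10 11
b[i]:  10 10 12  6 10 12 14 14 16 18 22 14
dp:     1  1  1  2  2  1  1  1  1  1  1  2
Maximum is 2.

2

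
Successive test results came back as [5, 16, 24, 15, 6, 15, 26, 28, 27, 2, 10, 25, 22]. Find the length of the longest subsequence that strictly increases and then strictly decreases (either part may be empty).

inc[i] = longest strictly increasing subsequence ending at i; dec[i] = longest strictly decreasing subsequence starting at i:
i:      1  2  3  4  5  6  7  8  9 10 11 12 13
a[i]:   5 16 24 15  6 15 26 28 27  2 10 25 22
inc:    1  2  3  2  2  3  4  5  5  1  3  4  4
dec:    2  4  4  3  2  2  3  4  3  1  1  2  1
Best peak at i=8 (value 28): inc=5, dec=4, length 5+4−1 = 8.

8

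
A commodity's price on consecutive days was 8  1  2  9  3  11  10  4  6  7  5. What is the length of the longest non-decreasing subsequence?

Let dp[i] be the length of the longest such subsequence ending at index i:
i:      1  2  3  4  5  6  7  8  9 10 11
a[i]:   8  1  2  9  3 11 10  4  6  7  5
dp:     1  1  2  3  3  4  4  4  5  6  5
Maximum dp value is 6.

6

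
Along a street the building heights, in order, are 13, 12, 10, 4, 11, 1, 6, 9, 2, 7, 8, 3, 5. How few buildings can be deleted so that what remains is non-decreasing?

9

Fewest deletions = n − (longest non-decreasing subsequence).
i:      1  2  3  4  5  6  7  8  9 10 11 12 13
a[i]:  13 12 10  4 11  1  6  9  2  7  8  3  5
dp:     1  1  1  1  2  1  2  3  2  3  4  3  4
max dp = 4, so deletions = 13 − 4 = 9.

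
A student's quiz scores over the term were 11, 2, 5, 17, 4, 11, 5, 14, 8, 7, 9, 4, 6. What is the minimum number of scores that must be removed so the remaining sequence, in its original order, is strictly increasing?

8

Fewest deletions = n − (longest strictly increasing subsequence).
Patience tails:
11 → extends → [11]
2 → replaces 11 → [2]
5 → extends → [2, 5]
17 → extends → [2, 5, 17]
4 → replaces 5 → [2, 4, 17]
11 → replaces 17 → [2, 4, 11]
5 → replaces 11 → [2, 4, 5]
14 → extends → [2, 4, 5, 14]
8 → replaces 14 → [2, 4, 5, 8]
7 → replaces 8 → [2, 4, 5, 7]
9 → extends → [2, 4, 5, 7, 9]
4 → already a tail → [2, 4, 5, 7, 9]
6 → replaces 7 → [2, 4, 5, 6, 9]
Longest strictly increasing subsequence has length 5, so deletions = 13 − 5 = 8.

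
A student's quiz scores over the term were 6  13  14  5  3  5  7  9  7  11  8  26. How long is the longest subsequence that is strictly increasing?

6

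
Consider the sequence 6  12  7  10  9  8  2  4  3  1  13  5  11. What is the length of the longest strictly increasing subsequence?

Let dp[i] be the length of the longest such subsequence ending at index i:
i:      1  2  3  4  5  6  7  8  9 10 11 12 13
a[i]:   6 12  7 10  9  8  2  4  3  1 13  5 11
dp:     1  2  2  3  3  3  1  2  2  1  4  3  4
Maximum dp value is 4.

4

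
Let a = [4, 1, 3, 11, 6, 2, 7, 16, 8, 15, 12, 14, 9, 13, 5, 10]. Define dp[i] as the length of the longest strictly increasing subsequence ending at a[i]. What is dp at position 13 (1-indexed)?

dp[i] = 1 + max{dp[j] : j<i, a[j]<a[i]} (or 1 if no such j):
i:      1  2  3  4  5  6  7  8  9 10 11 12 13 14 15 16
a[i]:   4  1  3 11  6  2  7 16  8 15 12 14  9 13  5 10
dp:     1  1  2  3  3  2  4  5  5  6  6  7  6  7  3  7
At index 13 the value is 6.

6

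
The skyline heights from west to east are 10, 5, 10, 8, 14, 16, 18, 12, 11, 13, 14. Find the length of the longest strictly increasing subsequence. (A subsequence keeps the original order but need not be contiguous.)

Let dp[i] be the length of the longest such subsequence ending at index i:
i:      1  2  3  4  5  6  7  8  9 10 11
a[i]:  10  5 10  8 14 16 18 12 11 13 14
dp:     1  1  2  2  3  4  5  3  3  4  5
Maximum dp value is 5.

5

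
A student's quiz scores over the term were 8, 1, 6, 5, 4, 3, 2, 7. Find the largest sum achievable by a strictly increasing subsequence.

Let S[i] be the best sum of a strictly increasing subsequence ending at i:
i:      1  2  3  4  5  6  7  8
a[i]:   8  1  6  5  4  3  2  7
S:      8  1  7  6  5  4  3 14
Maximum is 14 (e.g. 1 + 6 + 7).

14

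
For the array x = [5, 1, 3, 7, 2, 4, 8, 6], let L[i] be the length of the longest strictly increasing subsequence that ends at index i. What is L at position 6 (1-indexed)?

3

dp[i] = 1 + max{dp[j] : j<i, x[j]<x[i]} (or 1 if no such j):
i:     1 2 3 4 5 6 7 8
x[i]:  5 1 3 7 2 4 8 6
dp:    1 1 2 3 2 3 4 4
At index 6 the value is 3.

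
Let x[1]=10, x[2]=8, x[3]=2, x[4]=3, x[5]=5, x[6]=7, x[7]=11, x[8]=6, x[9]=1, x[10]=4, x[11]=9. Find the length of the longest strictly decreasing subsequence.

5

Negate each value so 'decreasing' becomes 'increasing', then run patience tails on the negated sequence:
-10 → extends → [-10]
-8 → extends → [-10, -8]
-2 → extends → [-10, -8, -2]
-3 → replaces -2 → [-10, -8, -3]
-5 → replaces -3 → [-10, -8, -5]
-7 → replaces -5 → [-10, -8, -7]
-11 → replaces -10 → [-11, -8, -7]
-6 → extends → [-11, -8, -7, -6]
-1 → extends → [-11, -8, -7, -6, -1]
-4 → replaces -1 → [-11, -8, -7, -6, -4]
-9 → replaces -8 → [-11, -9, -7, -6, -4]
Five tails, so the longest strictly decreasing subsequence of the original has length 5.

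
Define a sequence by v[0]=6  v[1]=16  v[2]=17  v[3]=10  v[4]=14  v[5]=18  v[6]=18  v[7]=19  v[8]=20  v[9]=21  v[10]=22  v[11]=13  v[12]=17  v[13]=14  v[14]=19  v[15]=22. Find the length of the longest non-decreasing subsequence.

Track the smallest tail for each achievable length (allowing ties):
6 → extends → [6]
16 → extends → [6, 16]
17 → extends → [6, 16, 17]
10 → replaces 16 → [6, 10, 17]
14 → replaces 17 → [6, 10, 14]
18 → extends → [6, 10, 14, 18]
18 → extends → [6, 10, 14, 18, 18]
19 → extends → [6, 10, 14, 18, 18, 19]
20 → extends → [6, 10, 14, 18, 18, 19, 20]
21 → extends → [6, 10, 14, 18, 18, 19, 20, 21]
22 → extends → [6, 10, 14, 18, 18, 19, 20, 21, 22]
13 → replaces 14 → [6, 10, 13, 18, 18, 19, 20, 21, 22]
17 → replaces 18 → [6, 10, 13, 17, 18, 19, 20, 21, 22]
14 → replaces 17 → [6, 10, 13, 14, 18, 19, 20, 21, 22]
19 → replaces 20 → [6, 10, 13, 14, 18, 19, 19, 21, 22]
22 → extends → [6, 10, 13, 14, 18, 19, 19, 21, 22, 22]
Ten tails, so the longest non-decreasing subsequence has length 10 (e.g. 6, 16, 17, 18, 18, 19, 20, 21, 22, 22).

10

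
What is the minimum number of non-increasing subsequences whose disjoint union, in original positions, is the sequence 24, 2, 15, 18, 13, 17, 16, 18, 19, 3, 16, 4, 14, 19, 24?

Place each on the leftmost legal pile:
24 → new pile 1 (tops now [24])
2 → pile 1 (tops now [2])
15 → new pile 2 (tops now [2, 15])
18 → new pile 3 (tops now [2, 15, 18])
13 → pile 2 (tops now [2, 13, 18])
17 → pile 3 (tops now [2, 13, 17])
16 → pile 3 (tops now [2, 13, 16])
18 → new pile 4 (tops now [2, 13, 16, 18])
19 → new pile 5 (tops now [2, 13, 16, 18, 19])
3 → pile 2 (tops now [2, 3, 16, 18, 19])
16 → pile 3 (tops now [2, 3, 16, 18, 19])
4 → pile 3 (tops now [2, 3, 4, 18, 19])
14 → pile 4 (tops now [2, 3, 4, 14, 19])
19 → pile 5 (tops now [2, 3, 4, 14, 19])
24 → new pile 6 (tops now [2, 3, 4, 14, 19, 24])
Six piles.

6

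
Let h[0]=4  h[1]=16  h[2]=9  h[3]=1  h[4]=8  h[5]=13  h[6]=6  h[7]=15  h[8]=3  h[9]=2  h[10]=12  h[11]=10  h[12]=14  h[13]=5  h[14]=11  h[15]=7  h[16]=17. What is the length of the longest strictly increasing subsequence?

5

Let dp[i] be the length of the longest such subsequence ending at index i:
i:      0  1  2  3  4  5  6  7  8  9 10 11 12 13 14 15 16
h[i]:   4 16  9  1  8 13  6 15  3  2 12 10 14  5 11  7 17
dp:     1  2  2  1  2  3  2  4  2  2  3  3  4  3  4  4  5
Maximum dp value is 5.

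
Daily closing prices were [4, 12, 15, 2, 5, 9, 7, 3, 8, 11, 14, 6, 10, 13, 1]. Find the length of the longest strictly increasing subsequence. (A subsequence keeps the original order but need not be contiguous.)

Track the smallest tail for each achievable length (strict):
4 → extends → [4]
12 → extends → [4, 12]
15 → extends → [4, 12, 15]
2 → replaces 4 → [2, 12, 15]
5 → replaces 12 → [2, 5, 15]
9 → replaces 15 → [2, 5, 9]
7 → replaces 9 → [2, 5, 7]
3 → replaces 5 → [2, 3, 7]
8 → extends → [2, 3, 7, 8]
11 → extends → [2, 3, 7, 8, 11]
14 → extends → [2, 3, 7, 8, 11, 14]
6 → replaces 7 → [2, 3, 6, 8, 11, 14]
10 → replaces 11 → [2, 3, 6, 8, 10, 14]
13 → replaces 14 → [2, 3, 6, 8, 10, 13]
1 → replaces 2 → [1, 3, 6, 8, 10, 13]
Six tails, so the longest strictly increasing subsequence has length 6 (e.g. 4, 5, 7, 8, 11, 14).

6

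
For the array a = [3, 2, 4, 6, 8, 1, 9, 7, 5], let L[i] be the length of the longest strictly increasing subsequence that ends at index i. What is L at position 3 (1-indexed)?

2

dp[i] = 1 + max{dp[j] : j<i, a[j]<a[i]} (or 1 if no such j):
i:     1 2 3 4 5 6 7 8 9
a[i]:  3 2 4 6 8 1 9 7 5
dp:    1 1 2 3 4 1 5 4 3
At index 3 the value is 2.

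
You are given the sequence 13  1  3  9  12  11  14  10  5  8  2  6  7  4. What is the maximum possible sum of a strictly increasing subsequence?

39

Let S[i] be the best sum of a strictly increasing subsequence ending at i:
i:      1  2  3  4  5  6  7  8  9 10 11 12 13 14
a[i]:  13  1  3  9 12 11 14 10  5  8  2  6  7  4
S:     13  1  4 13 25 24 39 23  9 17  3 15 22  8
Maximum is 39 (e.g. 1 + 3 + 9 + 12 + 14).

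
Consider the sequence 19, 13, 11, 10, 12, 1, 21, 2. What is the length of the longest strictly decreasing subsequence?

Let dp[i] be the longest strictly decreasing subsequence ending at i:
i:      1  2  3  4  5  6  7  8
a[i]:  19 13 11 10 12  1 21  2
dp:     1  2  3  4  3  5  1  5
Maximum is 5.

5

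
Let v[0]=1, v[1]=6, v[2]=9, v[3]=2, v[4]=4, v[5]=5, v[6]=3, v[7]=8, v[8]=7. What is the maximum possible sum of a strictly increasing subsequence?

20

Let S[i] be the best sum of a strictly increasing subsequence ending at i:
i:      0  1  2  3  4  5  6  7  8
v[i]:   1  6  9  2  4  5  3  8  7
S:      1  7 16  3  7 12  6 20 19
Maximum is 20 (e.g. 1 + 2 + 4 + 5 + 8).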